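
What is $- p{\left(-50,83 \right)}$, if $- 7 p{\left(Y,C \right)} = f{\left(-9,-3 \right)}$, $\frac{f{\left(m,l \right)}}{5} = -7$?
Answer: $-5$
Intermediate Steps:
$f{\left(m,l \right)} = -35$ ($f{\left(m,l \right)} = 5 \left(-7\right) = -35$)
$p{\left(Y,C \right)} = 5$ ($p{\left(Y,C \right)} = \left(- \frac{1}{7}\right) \left(-35\right) = 5$)
$- p{\left(-50,83 \right)} = \left(-1\right) 5 = -5$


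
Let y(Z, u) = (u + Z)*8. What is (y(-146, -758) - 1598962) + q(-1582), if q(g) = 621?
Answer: -1605573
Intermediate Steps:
y(Z, u) = 8*Z + 8*u (y(Z, u) = (Z + u)*8 = 8*Z + 8*u)
(y(-146, -758) - 1598962) + q(-1582) = ((8*(-146) + 8*(-758)) - 1598962) + 621 = ((-1168 - 6064) - 1598962) + 621 = (-7232 - 1598962) + 621 = -1606194 + 621 = -1605573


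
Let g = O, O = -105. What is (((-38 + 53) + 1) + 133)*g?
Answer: -15645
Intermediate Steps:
g = -105
(((-38 + 53) + 1) + 133)*g = (((-38 + 53) + 1) + 133)*(-105) = ((15 + 1) + 133)*(-105) = (16 + 133)*(-105) = 149*(-105) = -15645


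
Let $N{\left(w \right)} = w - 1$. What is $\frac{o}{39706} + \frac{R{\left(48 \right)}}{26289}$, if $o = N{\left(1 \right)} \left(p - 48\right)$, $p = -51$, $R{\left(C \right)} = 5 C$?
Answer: $\frac{80}{8763} \approx 0.0091293$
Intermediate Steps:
$N{\left(w \right)} = -1 + w$ ($N{\left(w \right)} = w - 1 = -1 + w$)
$o = 0$ ($o = \left(-1 + 1\right) \left(-51 - 48\right) = 0 \left(-99\right) = 0$)
$\frac{o}{39706} + \frac{R{\left(48 \right)}}{26289} = \frac{0}{39706} + \frac{5 \cdot 48}{26289} = 0 \cdot \frac{1}{39706} + 240 \cdot \frac{1}{26289} = 0 + \frac{80}{8763} = \frac{80}{8763}$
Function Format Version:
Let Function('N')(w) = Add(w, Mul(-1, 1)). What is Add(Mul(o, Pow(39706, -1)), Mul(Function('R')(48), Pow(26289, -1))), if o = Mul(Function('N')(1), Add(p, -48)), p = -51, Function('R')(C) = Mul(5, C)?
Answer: Rational(80, 8763) ≈ 0.0091293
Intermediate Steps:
Function('N')(w) = Add(-1, w) (Function('N')(w) = Add(w, -1) = Add(-1, w))
o = 0 (o = Mul(Add(-1, 1), Add(-51, -48)) = Mul(0, -99) = 0)
Add(Mul(o, Pow(39706, -1)), Mul(Function('R')(48), Pow(26289, -1))) = Add(Mul(0, Pow(39706, -1)), Mul(Mul(5, 48), Pow(26289, -1))) = Add(Mul(0, Rational(1, 39706)), Mul(240, Rational(1, 26289))) = Add(0, Rational(80, 8763)) = Rational(80, 8763)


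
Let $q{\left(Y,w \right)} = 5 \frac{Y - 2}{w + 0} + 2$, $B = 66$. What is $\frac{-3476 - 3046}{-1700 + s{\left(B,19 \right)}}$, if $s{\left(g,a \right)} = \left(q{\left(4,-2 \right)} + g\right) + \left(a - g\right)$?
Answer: $\frac{3261}{842} \approx 3.8729$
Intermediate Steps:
$q{\left(Y,w \right)} = 2 + \frac{5 \left(-2 + Y\right)}{w}$ ($q{\left(Y,w \right)} = 5 \frac{-2 + Y}{w} + 2 = \frac{5 \left(-2 + Y\right)}{w} + 2 = 2 + \frac{5 \left(-2 + Y\right)}{w}$)
$s{\left(g,a \right)} = -3 + a$ ($s{\left(g,a \right)} = \left(\frac{-10 + 2 \left(-2\right) + 5 \cdot 4}{-2} + g\right) + \left(a - g\right) = \left(- \frac{-10 - 4 + 20}{2} + g\right) + \left(a - g\right) = \left(\left(- \frac{1}{2}\right) 6 + g\right) + \left(a - g\right) = \left(-3 + g\right) + \left(a - g\right) = -3 + a$)
$\frac{-3476 - 3046}{-1700 + s{\left(B,19 \right)}} = \frac{-3476 - 3046}{-1700 + \left(-3 + 19\right)} = - \frac{6522}{-1700 + 16} = - \frac{6522}{-1684} = \left(-6522\right) \left(- \frac{1}{1684}\right) = \frac{3261}{842}$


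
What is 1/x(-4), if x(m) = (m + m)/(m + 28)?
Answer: -3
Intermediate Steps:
x(m) = 2*m/(28 + m) (x(m) = (2*m)/(28 + m) = 2*m/(28 + m))
1/x(-4) = 1/(2*(-4)/(28 - 4)) = 1/(2*(-4)/24) = 1/(2*(-4)*(1/24)) = 1/(-⅓) = -3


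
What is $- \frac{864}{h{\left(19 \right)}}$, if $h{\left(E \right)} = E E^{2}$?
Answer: $- \frac{864}{6859} \approx -0.12597$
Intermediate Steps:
$h{\left(E \right)} = E^{3}$
$- \frac{864}{h{\left(19 \right)}} = - \frac{864}{19^{3}} = - \frac{864}{6859}$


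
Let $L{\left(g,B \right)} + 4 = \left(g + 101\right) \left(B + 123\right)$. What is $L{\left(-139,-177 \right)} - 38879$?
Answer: $-36831$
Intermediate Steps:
$L{\left(g,B \right)} = -4 + \left(101 + g\right) \left(123 + B\right)$ ($L{\left(g,B \right)} = -4 + \left(g + 101\right) \left(B + 123\right) = -4 + \left(101 + g\right) \left(123 + B\right)$)
$L{\left(-139,-177 \right)} - 38879 = \left(12419 + 101 \left(-177\right) + 123 \left(-139\right) - -24603\right) - 38879 = \left(12419 - 17877 - 17097 + 24603\right) - 38879 = 2048 - 38879 = -36831$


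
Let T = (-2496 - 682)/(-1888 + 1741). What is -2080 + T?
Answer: -43226/21 ≈ -2058.4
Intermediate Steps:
T = 454/21 (T = -3178/(-147) = -3178*(-1/147) = 454/21 ≈ 21.619)
-2080 + T = -2080 + 454/21 = -43226/21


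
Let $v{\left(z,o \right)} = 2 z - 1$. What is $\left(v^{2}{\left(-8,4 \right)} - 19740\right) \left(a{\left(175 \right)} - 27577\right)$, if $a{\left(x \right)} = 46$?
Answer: $535505481$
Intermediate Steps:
$v{\left(z,o \right)} = -1 + 2 z$
$\left(v^{2}{\left(-8,4 \right)} - 19740\right) \left(a{\left(175 \right)} - 27577\right) = \left(\left(-1 + 2 \left(-8\right)\right)^{2} - 19740\right) \left(46 - 27577\right) = \left(\left(-1 - 16\right)^{2} - 19740\right) \left(-27531\right) = \left(\left(-17\right)^{2} - 19740\right) \left(-27531\right) = \left(289 - 19740\right) \left(-27531\right) = \left(-19451\right) \left(-27531\right) = 535505481$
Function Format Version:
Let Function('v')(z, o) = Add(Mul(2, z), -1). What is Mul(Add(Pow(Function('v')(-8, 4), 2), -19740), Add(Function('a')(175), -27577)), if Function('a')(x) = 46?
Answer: 535505481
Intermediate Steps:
Function('v')(z, o) = Add(-1, Mul(2, z))
Mul(Add(Pow(Function('v')(-8, 4), 2), -19740), Add(Function('a')(175), -27577)) = Mul(Add(Pow(Add(-1, Mul(2, -8)), 2), -19740), Add(46, -27577)) = Mul(Add(Pow(Add(-1, -16), 2), -19740), -27531) = Mul(Add(Pow(-17, 2), -19740), -27531) = Mul(Add(289, -19740), -27531) = Mul(-19451, -27531) = 535505481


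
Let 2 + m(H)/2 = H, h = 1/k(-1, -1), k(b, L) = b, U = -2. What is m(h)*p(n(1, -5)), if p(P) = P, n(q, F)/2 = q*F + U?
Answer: 84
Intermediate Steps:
n(q, F) = -4 + 2*F*q (n(q, F) = 2*(q*F - 2) = 2*(F*q - 2) = 2*(-2 + F*q) = -4 + 2*F*q)
h = -1 (h = 1/(-1) = -1)
m(H) = -4 + 2*H
m(h)*p(n(1, -5)) = (-4 + 2*(-1))*(-4 + 2*(-5)*1) = (-4 - 2)*(-4 - 10) = -6*(-14) = 84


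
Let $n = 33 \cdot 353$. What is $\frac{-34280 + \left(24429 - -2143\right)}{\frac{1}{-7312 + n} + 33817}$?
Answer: $- \frac{16714798}{73332165} \approx -0.22793$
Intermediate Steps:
$n = 11649$
$\frac{-34280 + \left(24429 - -2143\right)}{\frac{1}{-7312 + n} + 33817} = \frac{-34280 + \left(24429 - -2143\right)}{\frac{1}{-7312 + 11649} + 33817} = \frac{-34280 + \left(24429 + 2143\right)}{\frac{1}{4337} + 33817} = \frac{-34280 + 26572}{\frac{1}{4337} + 33817} = - \frac{7708}{\frac{146664330}{4337}} = \left(-7708\right) \frac{4337}{146664330} = - \frac{16714798}{73332165}$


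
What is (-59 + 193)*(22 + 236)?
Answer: 34572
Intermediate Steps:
(-59 + 193)*(22 + 236) = 134*258 = 34572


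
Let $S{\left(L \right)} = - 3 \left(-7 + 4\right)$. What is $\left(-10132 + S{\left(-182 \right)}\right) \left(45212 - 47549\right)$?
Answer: $23657451$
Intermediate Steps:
$S{\left(L \right)} = 9$ ($S{\left(L \right)} = \left(-3\right) \left(-3\right) = 9$)
$\left(-10132 + S{\left(-182 \right)}\right) \left(45212 - 47549\right) = \left(-10132 + 9\right) \left(45212 - 47549\right) = \left(-10123\right) \left(-2337\right) = 23657451$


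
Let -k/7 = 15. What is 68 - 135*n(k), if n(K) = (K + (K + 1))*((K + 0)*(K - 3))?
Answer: 319958168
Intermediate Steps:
k = -105 (k = -7*15 = -105)
n(K) = K*(1 + 2*K)*(-3 + K) (n(K) = (K + (1 + K))*(K*(-3 + K)) = (1 + 2*K)*(K*(-3 + K)) = K*(1 + 2*K)*(-3 + K))
68 - 135*n(k) = 68 - (-14175)*(-3 - 5*(-105) + 2*(-105)**2) = 68 - (-14175)*(-3 + 525 + 2*11025) = 68 - (-14175)*(-3 + 525 + 22050) = 68 - (-14175)*22572 = 68 - 135*(-2370060) = 68 + 319958100 = 319958168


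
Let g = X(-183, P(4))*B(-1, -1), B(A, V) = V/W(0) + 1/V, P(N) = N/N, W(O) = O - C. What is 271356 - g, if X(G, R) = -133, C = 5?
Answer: 1356248/5 ≈ 2.7125e+5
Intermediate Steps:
W(O) = -5 + O (W(O) = O - 1*5 = O - 5 = -5 + O)
P(N) = 1
B(A, V) = 1/V - V/5 (B(A, V) = V/(-5 + 0) + 1/V = V/(-5) + 1/V = V*(-⅕) + 1/V = -V/5 + 1/V = 1/V - V/5)
g = 532/5 (g = -133*(1/(-1) - ⅕*(-1)) = -133*(-1 + ⅕) = -133*(-⅘) = 532/5 ≈ 106.40)
271356 - g = 271356 - 1*532/5 = 271356 - 532/5 = 1356248/5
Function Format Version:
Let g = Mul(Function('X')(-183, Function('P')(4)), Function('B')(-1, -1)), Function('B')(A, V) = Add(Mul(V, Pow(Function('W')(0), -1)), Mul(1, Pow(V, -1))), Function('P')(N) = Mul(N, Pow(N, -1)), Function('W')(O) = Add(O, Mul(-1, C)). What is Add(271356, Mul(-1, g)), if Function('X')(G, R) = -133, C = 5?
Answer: Rational(1356248, 5) ≈ 2.7125e+5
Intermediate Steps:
Function('W')(O) = Add(-5, O) (Function('W')(O) = Add(O, Mul(-1, 5)) = Add(O, -5) = Add(-5, O))
Function('P')(N) = 1
Function('B')(A, V) = Add(Pow(V, -1), Mul(Rational(-1, 5), V)) (Function('B')(A, V) = Add(Mul(V, Pow(Add(-5, 0), -1)), Mul(1, Pow(V, -1))) = Add(Mul(V, Pow(-5, -1)), Pow(V, -1)) = Add(Mul(V, Rational(-1, 5)), Pow(V, -1)) = Add(Mul(Rational(-1, 5), V), Pow(V, -1)) = Add(Pow(V, -1), Mul(Rational(-1, 5), V)))
g = Rational(532, 5) (g = Mul(-133, Add(Pow(-1, -1), Mul(Rational(-1, 5), -1))) = Mul(-133, Add(-1, Rational(1, 5))) = Mul(-133, Rational(-4, 5)) = Rational(532, 5) ≈ 106.40)
Add(271356, Mul(-1, g)) = Add(271356, Mul(-1, Rational(532, 5))) = Add(271356, Rational(-532, 5)) = Rational(1356248, 5)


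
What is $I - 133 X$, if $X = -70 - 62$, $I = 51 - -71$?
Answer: $17678$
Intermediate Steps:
$I = 122$ ($I = 51 + 71 = 122$)
$X = -132$ ($X = -70 - 62 = -132$)
$I - 133 X = 122 - -17556 = 122 + 17556 = 17678$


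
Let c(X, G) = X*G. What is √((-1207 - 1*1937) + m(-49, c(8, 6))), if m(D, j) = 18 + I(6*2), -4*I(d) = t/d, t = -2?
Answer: I*√450138/12 ≈ 55.91*I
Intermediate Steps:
I(d) = 1/(2*d) (I(d) = -(-1)/(2*d) = 1/(2*d))
c(X, G) = G*X
m(D, j) = 433/24 (m(D, j) = 18 + 1/(2*((6*2))) = 18 + (½)/12 = 18 + (½)*(1/12) = 18 + 1/24 = 433/24)
√((-1207 - 1*1937) + m(-49, c(8, 6))) = √((-1207 - 1*1937) + 433/24) = √((-1207 - 1937) + 433/24) = √(-3144 + 433/24) = √(-75023/24) = I*√450138/12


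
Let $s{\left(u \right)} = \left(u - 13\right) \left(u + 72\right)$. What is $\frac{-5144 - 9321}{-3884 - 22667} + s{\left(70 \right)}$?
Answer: $\frac{214918259}{26551} \approx 8094.5$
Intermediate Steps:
$s{\left(u \right)} = \left(-13 + u\right) \left(72 + u\right)$
$\frac{-5144 - 9321}{-3884 - 22667} + s{\left(70 \right)} = \frac{-5144 - 9321}{-3884 - 22667} + \left(-936 + 70^{2} + 59 \cdot 70\right) = - \frac{14465}{-26551} + \left(-936 + 4900 + 4130\right) = \left(-14465\right) \left(- \frac{1}{26551}\right) + 8094 = \frac{14465}{26551} + 8094 = \frac{214918259}{26551}$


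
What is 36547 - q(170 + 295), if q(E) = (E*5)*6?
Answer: 22597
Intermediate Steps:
q(E) = 30*E (q(E) = (5*E)*6 = 30*E)
36547 - q(170 + 295) = 36547 - 30*(170 + 295) = 36547 - 30*465 = 36547 - 1*13950 = 36547 - 13950 = 22597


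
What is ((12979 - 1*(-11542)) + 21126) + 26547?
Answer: 72194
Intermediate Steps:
((12979 - 1*(-11542)) + 21126) + 26547 = ((12979 + 11542) + 21126) + 26547 = (24521 + 21126) + 26547 = 45647 + 26547 = 72194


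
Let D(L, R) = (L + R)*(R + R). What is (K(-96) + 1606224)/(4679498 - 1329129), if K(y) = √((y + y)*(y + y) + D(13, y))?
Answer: 1606224/3350369 + 40*√33/3350369 ≈ 0.47949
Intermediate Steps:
D(L, R) = 2*R*(L + R) (D(L, R) = (L + R)*(2*R) = 2*R*(L + R))
K(y) = √(4*y² + 2*y*(13 + y)) (K(y) = √((y + y)*(y + y) + 2*y*(13 + y)) = √((2*y)*(2*y) + 2*y*(13 + y)) = √(4*y² + 2*y*(13 + y)))
(K(-96) + 1606224)/(4679498 - 1329129) = (√2*√(-96*(13 + 3*(-96))) + 1606224)/(4679498 - 1329129) = (√2*√(-96*(13 - 288)) + 1606224)/3350369 = (√2*√(-96*(-275)) + 1606224)*(1/3350369) = (√2*√26400 + 1606224)*(1/3350369) = (√2*(20*√66) + 1606224)*(1/3350369) = (40*√33 + 1606224)*(1/3350369) = (1606224 + 40*√33)*(1/3350369) = 1606224/3350369 + 40*√33/3350369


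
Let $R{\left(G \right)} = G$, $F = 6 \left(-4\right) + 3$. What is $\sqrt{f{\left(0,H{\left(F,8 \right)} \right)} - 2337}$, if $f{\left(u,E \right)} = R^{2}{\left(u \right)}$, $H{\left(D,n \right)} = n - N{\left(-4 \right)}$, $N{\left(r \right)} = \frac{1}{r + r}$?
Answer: $i \sqrt{2337} \approx 48.343 i$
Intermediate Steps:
$N{\left(r \right)} = \frac{1}{2 r}$
$F = -21$ ($F = -24 + 3 = -21$)
$H{\left(D,n \right)} = \frac{1}{8} + n$ ($H{\left(D,n \right)} = n - \frac{1}{2 \left(-4\right)} = n - \frac{1}{2} \left(- \frac{1}{4}\right) = n - - \frac{1}{8} = n + \frac{1}{8} = \frac{1}{8} + n$)
$f{\left(u,E \right)} = u^{2}$
$\sqrt{f{\left(0,H{\left(F,8 \right)} \right)} - 2337} = \sqrt{0^{2} - 2337} = \sqrt{0 - 2337} = \sqrt{-2337} = i \sqrt{2337}$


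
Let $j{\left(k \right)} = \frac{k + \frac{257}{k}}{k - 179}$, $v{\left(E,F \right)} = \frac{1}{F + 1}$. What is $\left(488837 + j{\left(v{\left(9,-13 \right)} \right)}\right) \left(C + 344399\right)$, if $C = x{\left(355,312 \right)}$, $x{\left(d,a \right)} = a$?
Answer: $\frac{51733622256906}{307} \approx 1.6851 \cdot 10^{11}$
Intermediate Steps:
$C = 312$
$v{\left(E,F \right)} = \frac{1}{1 + F}$
$j{\left(k \right)} = \frac{k + \frac{257}{k}}{-179 + k}$
$\left(488837 + j{\left(v{\left(9,-13 \right)} \right)}\right) \left(C + 344399\right) = \left(488837 + \frac{257 + \left(\frac{1}{1 - 13}\right)^{2}}{\frac{1}{1 - 13} \left(-179 + \frac{1}{1 - 13}\right)}\right) \left(312 + 344399\right) = \left(488837 + \frac{257 + \left(\frac{1}{-12}\right)^{2}}{\frac{1}{-12} \left(-179 + \frac{1}{-12}\right)}\right) 344711 = \left(488837 + \frac{257 + \left(- \frac{1}{12}\right)^{2}}{\left(- \frac{1}{12}\right) \left(-179 - \frac{1}{12}\right)}\right) 344711 = \left(488837 - \frac{12 \left(257 + \frac{1}{144}\right)}{- \frac{2149}{12}}\right) 344711 = \left(488837 - \left(- \frac{144}{2149}\right) \frac{37009}{144}\right) 344711 = \left(488837 + \frac{5287}{307}\right) 344711 = \frac{150078246}{307} \cdot 344711 = \frac{51733622256906}{307}$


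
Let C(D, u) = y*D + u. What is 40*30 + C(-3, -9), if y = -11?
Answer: 1224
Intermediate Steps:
C(D, u) = u - 11*D (C(D, u) = -11*D + u = u - 11*D)
40*30 + C(-3, -9) = 40*30 + (-9 - 11*(-3)) = 1200 + (-9 + 33) = 1200 + 24 = 1224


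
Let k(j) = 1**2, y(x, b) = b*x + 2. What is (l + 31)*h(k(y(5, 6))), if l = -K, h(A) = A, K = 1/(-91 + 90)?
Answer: 32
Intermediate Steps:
y(x, b) = 2 + b*x
k(j) = 1
K = -1 (K = 1/(-1) = -1)
l = 1 (l = -1*(-1) = 1)
(l + 31)*h(k(y(5, 6))) = (1 + 31)*1 = 32*1 = 32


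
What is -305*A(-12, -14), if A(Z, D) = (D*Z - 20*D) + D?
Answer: -132370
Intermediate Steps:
A(Z, D) = -19*D + D*Z (A(Z, D) = (-20*D + D*Z) + D = -19*D + D*Z)
-305*A(-12, -14) = -(-4270)*(-19 - 12) = -(-4270)*(-31) = -305*434 = -132370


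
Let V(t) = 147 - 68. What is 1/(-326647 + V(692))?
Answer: -1/326568 ≈ -3.0621e-6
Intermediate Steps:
V(t) = 79
1/(-326647 + V(692)) = 1/(-326647 + 79) = 1/(-326568) = -1/326568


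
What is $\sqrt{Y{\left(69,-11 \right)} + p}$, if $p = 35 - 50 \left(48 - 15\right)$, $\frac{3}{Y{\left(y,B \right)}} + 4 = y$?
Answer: $\frac{2 i \sqrt{1705795}}{65} \approx 40.186 i$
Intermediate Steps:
$Y{\left(y,B \right)} = \frac{3}{-4 + y}$
$p = -1615$ ($p = 35 - 50 \left(48 - 15\right) = 35 - 1650 = -1615$)
$\sqrt{Y{\left(69,-11 \right)} + p} = \sqrt{\frac{3}{-4 + 69} - 1615} = \sqrt{\frac{3}{65} - 1615} = \sqrt{- \frac{104972}{65}} = \frac{2 i \sqrt{1705795}}{65}$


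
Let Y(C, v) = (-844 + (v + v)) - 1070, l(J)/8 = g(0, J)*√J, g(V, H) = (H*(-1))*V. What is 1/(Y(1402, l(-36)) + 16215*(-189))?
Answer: -1/3066549 ≈ -3.2610e-7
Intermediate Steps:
g(V, H) = -H*V (g(V, H) = (-H)*V = -H*V)
l(J) = 0 (l(J) = 8*((-1*J*0)*√J) = 8*(0*√J) = 8*0 = 0)
Y(C, v) = -1914 + 2*v (Y(C, v) = (-844 + 2*v) - 1070 = -1914 + 2*v)
1/(Y(1402, l(-36)) + 16215*(-189)) = 1/((-1914 + 2*0) + 16215*(-189)) = 1/((-1914 + 0) - 3064635) = 1/(-1914 - 3064635) = 1/(-3066549) = -1/3066549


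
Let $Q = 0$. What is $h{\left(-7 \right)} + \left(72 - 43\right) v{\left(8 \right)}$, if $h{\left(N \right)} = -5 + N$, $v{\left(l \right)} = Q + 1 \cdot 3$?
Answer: $75$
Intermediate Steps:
$v{\left(l \right)} = 3$ ($v{\left(l \right)} = 0 + 1 \cdot 3 = 0 + 3 = 3$)
$h{\left(-7 \right)} + \left(72 - 43\right) v{\left(8 \right)} = \left(-5 - 7\right) + \left(72 - 43\right) 3 = -12 + \left(72 - 43\right) 3 = -12 + 29 \cdot 3 = -12 + 87 = 75$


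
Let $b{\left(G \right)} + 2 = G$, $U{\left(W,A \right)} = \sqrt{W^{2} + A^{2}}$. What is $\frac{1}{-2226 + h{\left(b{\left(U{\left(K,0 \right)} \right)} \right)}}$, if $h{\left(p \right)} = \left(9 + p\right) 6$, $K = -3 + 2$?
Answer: $- \frac{1}{2178} \approx -0.00045914$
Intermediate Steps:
$K = -1$
$U{\left(W,A \right)} = \sqrt{A^{2} + W^{2}}$
$b{\left(G \right)} = -2 + G$
$h{\left(p \right)} = 54 + 6 p$
$\frac{1}{-2226 + h{\left(b{\left(U{\left(K,0 \right)} \right)} \right)}} = \frac{1}{-2226 + \left(54 + 6 \left(-2 + \sqrt{0^{2} + \left(-1\right)^{2}}\right)\right)} = \frac{1}{-2226 + \left(54 + 6 \left(-2 + \sqrt{0 + 1}\right)\right)} = \frac{1}{-2226 + \left(54 + 6 \left(-2 + \sqrt{1}\right)\right)} = \frac{1}{-2226 + \left(54 + 6 \left(-2 + 1\right)\right)} = \frac{1}{-2226 + \left(54 + 6 \left(-1\right)\right)} = \frac{1}{-2226 + \left(54 - 6\right)} = \frac{1}{-2226 + 48} = \frac{1}{-2178} = - \frac{1}{2178}$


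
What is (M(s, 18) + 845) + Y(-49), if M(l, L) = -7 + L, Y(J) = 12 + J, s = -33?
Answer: 819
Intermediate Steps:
(M(s, 18) + 845) + Y(-49) = ((-7 + 18) + 845) + (12 - 49) = (11 + 845) - 37 = 856 - 37 = 819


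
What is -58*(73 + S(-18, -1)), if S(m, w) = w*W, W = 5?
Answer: -3944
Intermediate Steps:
S(m, w) = 5*w (S(m, w) = w*5 = 5*w)
-58*(73 + S(-18, -1)) = -58*(73 + 5*(-1)) = -58*(73 - 5) = -58*68 = -3944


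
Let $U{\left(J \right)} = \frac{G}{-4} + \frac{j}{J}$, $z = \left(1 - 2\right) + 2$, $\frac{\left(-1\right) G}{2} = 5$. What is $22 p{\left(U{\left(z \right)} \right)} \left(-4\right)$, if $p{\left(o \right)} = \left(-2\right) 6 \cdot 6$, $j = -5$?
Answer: $6336$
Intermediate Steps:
$G = -10$ ($G = \left(-2\right) 5 = -10$)
$z = 1$ ($z = -1 + 2 = 1$)
$U{\left(J \right)} = \frac{5}{2} - \frac{5}{J}$ ($U{\left(J \right)} = - \frac{10}{-4} - \frac{5}{J} = \left(-10\right) \left(- \frac{1}{4}\right) - \frac{5}{J} = \frac{5}{2} - \frac{5}{J}$)
$p{\left(o \right)} = -72$ ($p{\left(o \right)} = \left(-12\right) 6 = -72$)
$22 p{\left(U{\left(z \right)} \right)} \left(-4\right) = 22 \left(-72\right) \left(-4\right) = \left(-1584\right) \left(-4\right) = 6336$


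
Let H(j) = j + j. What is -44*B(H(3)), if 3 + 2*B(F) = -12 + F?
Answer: 198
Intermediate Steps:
H(j) = 2*j
B(F) = -15/2 + F/2 (B(F) = -3/2 + (-12 + F)/2 = -3/2 + (-6 + F/2) = -15/2 + F/2)
-44*B(H(3)) = -44*(-15/2 + (2*3)/2) = -44*(-15/2 + (1/2)*6) = -44*(-15/2 + 3) = -44*(-9/2) = 198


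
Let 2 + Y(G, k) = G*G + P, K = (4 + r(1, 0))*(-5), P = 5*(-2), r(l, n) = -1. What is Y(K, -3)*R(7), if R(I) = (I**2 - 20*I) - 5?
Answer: -20448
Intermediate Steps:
P = -10
R(I) = -5 + I**2 - 20*I
K = -15 (K = (4 - 1)*(-5) = 3*(-5) = -15)
Y(G, k) = -12 + G**2 (Y(G, k) = -2 + (G*G - 10) = -2 + (G**2 - 10) = -2 + (-10 + G**2) = -12 + G**2)
Y(K, -3)*R(7) = (-12 + (-15)**2)*(-5 + 7**2 - 20*7) = (-12 + 225)*(-5 + 49 - 140) = 213*(-96) = -20448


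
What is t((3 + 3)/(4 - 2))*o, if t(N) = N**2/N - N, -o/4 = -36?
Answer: 0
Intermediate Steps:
o = 144 (o = -4*(-36) = 144)
t(N) = 0 (t(N) = N - N = 0)
t((3 + 3)/(4 - 2))*o = 0*144 = 0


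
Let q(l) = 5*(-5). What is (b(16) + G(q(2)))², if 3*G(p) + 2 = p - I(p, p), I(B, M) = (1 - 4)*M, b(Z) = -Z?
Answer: 2500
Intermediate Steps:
q(l) = -25
I(B, M) = -3*M
G(p) = -⅔ + 4*p/3 (G(p) = -⅔ + (p - (-3)*p)/3 = -⅔ + (p + 3*p)/3 = -⅔ + (4*p)/3 = -⅔ + 4*p/3)
(b(16) + G(q(2)))² = (-1*16 + (-⅔ + (4/3)*(-25)))² = (-16 + (-⅔ - 100/3))² = (-16 - 34)² = (-50)² = 2500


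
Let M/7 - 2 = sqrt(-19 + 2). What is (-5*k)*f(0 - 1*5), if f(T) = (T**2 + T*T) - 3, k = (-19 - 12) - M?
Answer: 10575 + 1645*I*sqrt(17) ≈ 10575.0 + 6782.5*I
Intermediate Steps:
M = 14 + 7*I*sqrt(17) (M = 14 + 7*sqrt(-19 + 2) = 14 + 7*sqrt(-17) = 14 + 7*(I*sqrt(17)) = 14 + 7*I*sqrt(17) ≈ 14.0 + 28.862*I)
k = -45 - 7*I*sqrt(17) (k = (-19 - 12) - (14 + 7*I*sqrt(17)) = -31 + (-14 - 7*I*sqrt(17)) = -45 - 7*I*sqrt(17) ≈ -45.0 - 28.862*I)
f(T) = -3 + 2*T**2 (f(T) = (T**2 + T**2) - 3 = 2*T**2 - 3 = -3 + 2*T**2)
(-5*k)*f(0 - 1*5) = (-5*(-45 - 7*I*sqrt(17)))*(-3 + 2*(0 - 1*5)**2) = (225 + 35*I*sqrt(17))*(-3 + 2*(0 - 5)**2) = (225 + 35*I*sqrt(17))*(-3 + 2*(-5)**2) = (225 + 35*I*sqrt(17))*(-3 + 2*25) = (225 + 35*I*sqrt(17))*(-3 + 50) = (225 + 35*I*sqrt(17))*47 = 10575 + 1645*I*sqrt(17)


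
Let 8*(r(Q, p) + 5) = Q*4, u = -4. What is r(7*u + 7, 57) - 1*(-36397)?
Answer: 72763/2 ≈ 36382.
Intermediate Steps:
r(Q, p) = -5 + Q/2 (r(Q, p) = -5 + (Q*4)/8 = -5 + (4*Q)/8 = -5 + Q/2)
r(7*u + 7, 57) - 1*(-36397) = (-5 + (7*(-4) + 7)/2) - 1*(-36397) = (-5 + (-28 + 7)/2) + 36397 = (-5 + (1/2)*(-21)) + 36397 = (-5 - 21/2) + 36397 = -31/2 + 36397 = 72763/2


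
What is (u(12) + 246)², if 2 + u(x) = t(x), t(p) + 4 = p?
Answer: 63504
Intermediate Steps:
t(p) = -4 + p
u(x) = -6 + x (u(x) = -2 + (-4 + x) = -6 + x)
(u(12) + 246)² = ((-6 + 12) + 246)² = (6 + 246)² = 252² = 63504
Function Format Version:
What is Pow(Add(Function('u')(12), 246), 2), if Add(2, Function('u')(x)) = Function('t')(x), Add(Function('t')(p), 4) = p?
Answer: 63504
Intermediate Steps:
Function('t')(p) = Add(-4, p)
Function('u')(x) = Add(-6, x) (Function('u')(x) = Add(-2, Add(-4, x)) = Add(-6, x))
Pow(Add(Function('u')(12), 246), 2) = Pow(Add(Add(-6, 12), 246), 2) = Pow(Add(6, 246), 2) = Pow(252, 2) = 63504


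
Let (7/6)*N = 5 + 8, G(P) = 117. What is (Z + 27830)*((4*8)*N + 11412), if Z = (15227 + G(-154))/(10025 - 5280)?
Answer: 2175963802344/6643 ≈ 3.2756e+8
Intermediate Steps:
Z = 15344/4745 (Z = (15227 + 117)/(10025 - 5280) = 15344/4745 ≈ 3.2337)
N = 78/7 (N = 6*(5 + 8)/7 = (6/7)*13 = 78/7 ≈ 11.143)
(Z + 27830)*((4*8)*N + 11412) = (15344/4745 + 27830)*((4*8)*(78/7) + 11412) = 132068694*(32*(78/7) + 11412)/4745 = 132068694*(2496/7 + 11412)/4745 = (132068694/4745)*(82380/7) = 2175963802344/6643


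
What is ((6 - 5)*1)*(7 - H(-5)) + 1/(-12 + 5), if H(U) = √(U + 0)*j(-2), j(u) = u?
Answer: 48/7 + 2*I*√5 ≈ 6.8571 + 4.4721*I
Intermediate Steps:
H(U) = -2*√U (H(U) = √(U + 0)*(-2) = √U*(-2) = -2*√U)
((6 - 5)*1)*(7 - H(-5)) + 1/(-12 + 5) = ((6 - 5)*1)*(7 - (-2)*√(-5)) + 1/(-12 + 5) = (1*1)*(7 - (-2)*I*√5) + 1/(-7) = 1*(7 - (-2)*I*√5) - ⅐ = 1*(7 + 2*I*√5) - ⅐ = (7 + 2*I*√5) - ⅐ = 48/7 + 2*I*√5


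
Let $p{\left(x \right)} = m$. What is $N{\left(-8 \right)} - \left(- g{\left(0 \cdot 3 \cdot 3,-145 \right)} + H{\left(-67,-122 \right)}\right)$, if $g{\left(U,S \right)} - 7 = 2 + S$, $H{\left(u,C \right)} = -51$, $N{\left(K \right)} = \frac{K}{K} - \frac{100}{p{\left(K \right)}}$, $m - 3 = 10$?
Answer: $- \frac{1192}{13} \approx -91.692$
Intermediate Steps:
$m = 13$ ($m = 3 + 10 = 13$)
$p{\left(x \right)} = 13$
$N{\left(K \right)} = - \frac{87}{13}$ ($N{\left(K \right)} = \frac{K}{K} - \frac{100}{13} = 1 - \frac{100}{13} = - \frac{87}{13}$)
$g{\left(U,S \right)} = 9 + S$ ($g{\left(U,S \right)} = 7 + \left(2 + S\right) = 9 + S$)
$N{\left(-8 \right)} - \left(- g{\left(0 \cdot 3 \cdot 3,-145 \right)} + H{\left(-67,-122 \right)}\right) = - \frac{87}{13} + \left(\left(9 - 145\right) - -51\right) = - \frac{87}{13} + \left(-136 + 51\right) = - \frac{87}{13} - 85 = - \frac{1192}{13}$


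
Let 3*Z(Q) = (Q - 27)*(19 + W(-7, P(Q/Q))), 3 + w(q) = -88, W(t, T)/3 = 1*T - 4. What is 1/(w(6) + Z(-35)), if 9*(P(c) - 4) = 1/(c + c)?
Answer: -9/4384 ≈ -0.0020529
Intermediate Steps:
P(c) = 4 + 1/(18*c) (P(c) = 4 + 1/(9*(c + c)) = 4 + 1/(9*((2*c))) = 4 + (1/(2*c))/9 = 4 + 1/(18*c))
W(t, T) = -12 + 3*T (W(t, T) = 3*(1*T - 4) = 3*(T - 4) = 3*(-4 + T) = -12 + 3*T)
w(q) = -91 (w(q) = -3 - 88 = -91)
Z(Q) = -345/2 + 115*Q/18 (Z(Q) = ((Q - 27)*(19 + (-12 + 3*(4 + 1/(18*((Q/Q)))))))/3 = ((-27 + Q)*(19 + (-12 + 3*(4 + (1/18)/1))))/3 = ((-27 + Q)*(19 + (-12 + 3*(4 + (1/18)*1))))/3 = ((-27 + Q)*(19 + (-12 + 3*(4 + 1/18))))/3 = ((-27 + Q)*(19 + (-12 + 3*(73/18))))/3 = ((-27 + Q)*(19 + (-12 + 73/6)))/3 = ((-27 + Q)*(19 + ⅙))/3 = ((-27 + Q)*(115/6))/3 = (-1035/2 + 115*Q/6)/3 = -345/2 + 115*Q/18)
1/(w(6) + Z(-35)) = 1/(-91 + (-345/2 + (115/18)*(-35))) = 1/(-91 + (-345/2 - 4025/18)) = 1/(-91 - 3565/9) = 1/(-4384/9) = -9/4384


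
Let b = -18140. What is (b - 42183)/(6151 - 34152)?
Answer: 60323/28001 ≈ 2.1543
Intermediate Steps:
(b - 42183)/(6151 - 34152) = (-18140 - 42183)/(6151 - 34152) = -60323/(-28001) = -60323*(-1/28001) = 60323/28001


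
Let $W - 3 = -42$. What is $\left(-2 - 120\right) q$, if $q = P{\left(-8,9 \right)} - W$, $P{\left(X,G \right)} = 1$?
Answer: $-4880$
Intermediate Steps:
$W = -39$ ($W = 3 - 42 = -39$)
$q = 40$ ($q = 1 - -39 = 1 + 39 = 40$)
$\left(-2 - 120\right) q = \left(-2 - 120\right) 40 = \left(-122\right) 40 = -4880$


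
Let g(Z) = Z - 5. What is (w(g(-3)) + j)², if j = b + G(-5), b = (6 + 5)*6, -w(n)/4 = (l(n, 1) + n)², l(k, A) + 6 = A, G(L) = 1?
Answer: 370881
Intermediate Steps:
l(k, A) = -6 + A
g(Z) = -5 + Z
w(n) = -4*(-5 + n)² (w(n) = -4*((-6 + 1) + n)² = -4*(-5 + n)²)
b = 66 (b = 11*6 = 66)
j = 67 (j = 66 + 1 = 67)
(w(g(-3)) + j)² = (-4*(-5 + (-5 - 3))² + 67)² = (-4*(-5 - 8)² + 67)² = (-4*(-13)² + 67)² = (-4*169 + 67)² = (-676 + 67)² = (-609)² = 370881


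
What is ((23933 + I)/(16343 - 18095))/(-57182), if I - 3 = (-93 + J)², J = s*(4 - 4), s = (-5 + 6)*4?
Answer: 32585/100182864 ≈ 0.00032526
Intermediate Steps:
s = 4 (s = 1*4 = 4)
J = 0 (J = 4*(4 - 4) = 4*0 = 0)
I = 8652 (I = 3 + (-93 + 0)² = 3 + (-93)² = 3 + 8649 = 8652)
((23933 + I)/(16343 - 18095))/(-57182) = ((23933 + 8652)/(16343 - 18095))/(-57182) = (32585/(-1752))*(-1/57182) = (32585*(-1/1752))*(-1/57182) = -32585/1752*(-1/57182) = 32585/100182864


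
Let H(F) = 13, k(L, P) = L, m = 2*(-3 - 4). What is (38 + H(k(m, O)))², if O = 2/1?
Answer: 2601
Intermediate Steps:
O = 2 (O = 2*1 = 2)
m = -14 (m = 2*(-7) = -14)
(38 + H(k(m, O)))² = (38 + 13)² = 51² = 2601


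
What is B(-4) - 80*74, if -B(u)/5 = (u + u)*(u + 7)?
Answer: -5800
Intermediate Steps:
B(u) = -10*u*(7 + u) (B(u) = -5*(u + u)*(u + 7) = -5*2*u*(7 + u) = -10*u*(7 + u))
B(-4) - 80*74 = -10*(-4)*(7 - 4) - 80*74 = -10*(-4)*3 - 5920 = 120 - 5920 = -5800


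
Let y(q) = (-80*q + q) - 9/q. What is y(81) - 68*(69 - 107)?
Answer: -34336/9 ≈ -3815.1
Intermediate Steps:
y(q) = -79*q - 9/q
y(81) - 68*(69 - 107) = (-79*81 - 9/81) - 68*(69 - 107) = (-6399 - 9*1/81) - 68*(-38) = (-6399 - ⅑) + 2584 = -57592/9 + 2584 = -34336/9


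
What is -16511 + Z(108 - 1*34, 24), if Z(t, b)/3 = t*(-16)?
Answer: -20063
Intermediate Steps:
Z(t, b) = -48*t (Z(t, b) = 3*(t*(-16)) = 3*(-16*t) = -48*t)
-16511 + Z(108 - 1*34, 24) = -16511 - 48*(108 - 1*34) = -16511 - 48*(108 - 34) = -16511 - 48*74 = -16511 - 3552 = -20063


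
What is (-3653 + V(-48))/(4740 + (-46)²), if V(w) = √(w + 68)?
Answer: -3653/6856 + √5/3428 ≈ -0.53217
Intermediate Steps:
V(w) = √(68 + w)
(-3653 + V(-48))/(4740 + (-46)²) = (-3653 + √(68 - 48))/(4740 + (-46)²) = (-3653 + √20)/(4740 + 2116) = (-3653 + 2*√5)/6856 = (-3653 + 2*√5)*(1/6856) = -3653/6856 + √5/3428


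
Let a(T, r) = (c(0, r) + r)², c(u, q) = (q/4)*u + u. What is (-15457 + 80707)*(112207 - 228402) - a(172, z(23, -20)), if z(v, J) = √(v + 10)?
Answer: -7581723783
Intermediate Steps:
z(v, J) = √(10 + v)
c(u, q) = u + q*u/4 (c(u, q) = (q*(¼))*u + u = (q/4)*u + u = q*u/4 + u = u + q*u/4)
a(T, r) = r² (a(T, r) = ((¼)*0*(4 + r) + r)² = (0 + r)² = r²)
(-15457 + 80707)*(112207 - 228402) - a(172, z(23, -20)) = (-15457 + 80707)*(112207 - 228402) - (√(10 + 23))² = 65250*(-116195) - (√33)² = -7581723750 - 1*33 = -7581723750 - 33 = -7581723783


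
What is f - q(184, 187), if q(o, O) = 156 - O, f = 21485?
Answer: 21516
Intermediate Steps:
f - q(184, 187) = 21485 - (156 - 1*187) = 21485 - (156 - 187) = 21485 - 1*(-31) = 21485 + 31 = 21516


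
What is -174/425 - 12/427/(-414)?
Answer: -5125712/12521775 ≈ -0.40934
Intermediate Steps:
-174/425 - 12/427/(-414) = -174*1/425 - 12*1/427*(-1/414) = -174/425 - 12/427*(-1/414) = -174/425 + 2/29463 = -5125712/12521775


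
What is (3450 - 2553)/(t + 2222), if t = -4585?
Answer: -897/2363 ≈ -0.37960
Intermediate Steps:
(3450 - 2553)/(t + 2222) = (3450 - 2553)/(-4585 + 2222) = 897/(-2363) = 897*(-1/2363) = -897/2363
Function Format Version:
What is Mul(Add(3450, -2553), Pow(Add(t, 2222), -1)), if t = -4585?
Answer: Rational(-897, 2363) ≈ -0.37960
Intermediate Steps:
Mul(Add(3450, -2553), Pow(Add(t, 2222), -1)) = Mul(Add(3450, -2553), Pow(Add(-4585, 2222), -1)) = Mul(897, Pow(-2363, -1)) = Mul(897, Rational(-1, 2363)) = Rational(-897, 2363)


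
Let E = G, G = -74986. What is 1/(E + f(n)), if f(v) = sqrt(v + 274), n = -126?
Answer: -37493/2811450024 - sqrt(37)/2811450024 ≈ -1.3338e-5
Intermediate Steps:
f(v) = sqrt(274 + v)
E = -74986
1/(E + f(n)) = 1/(-74986 + sqrt(274 - 126)) = 1/(-74986 + sqrt(148)) = 1/(-74986 + 2*sqrt(37))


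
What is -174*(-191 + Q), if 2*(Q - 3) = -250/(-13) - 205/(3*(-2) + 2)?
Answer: 1382169/52 ≈ 26580.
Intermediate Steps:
Q = 3977/104 (Q = 3 + (-250/(-13) - 205/(3*(-2) + 2))/2 = 3 + (-250*(-1/13) - 205/(-6 + 2))/2 = 3 + (250/13 - 205/(-4))/2 = 3 + (250/13 - 205*(-¼))/2 = 3 + (250/13 + 205/4)/2 = 3 + (½)*(3665/52) = 3 + 3665/104 = 3977/104 ≈ 38.240)
-174*(-191 + Q) = -174*(-191 + 3977/104) = -174*(-15887/104) = 1382169/52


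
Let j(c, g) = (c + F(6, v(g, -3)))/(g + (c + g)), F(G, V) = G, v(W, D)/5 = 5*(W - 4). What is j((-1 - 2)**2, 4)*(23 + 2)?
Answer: 375/17 ≈ 22.059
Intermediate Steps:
v(W, D) = -100 + 25*W (v(W, D) = 5*(5*(W - 4)) = 5*(5*(-4 + W)) = 5*(-20 + 5*W) = -100 + 25*W)
j(c, g) = (6 + c)/(c + 2*g) (j(c, g) = (c + 6)/(g + (c + g)) = (6 + c)/(c + 2*g))
j((-1 - 2)**2, 4)*(23 + 2) = ((6 + (-1 - 2)**2)/((-1 - 2)**2 + 2*4))*(23 + 2) = ((6 + (-3)**2)/((-3)**2 + 8))*25 = ((6 + 9)/(9 + 8))*25 = (15/17)*25 = 375/17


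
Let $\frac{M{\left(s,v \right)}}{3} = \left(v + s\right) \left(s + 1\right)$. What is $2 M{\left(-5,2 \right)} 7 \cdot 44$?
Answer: $22176$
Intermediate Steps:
$M{\left(s,v \right)} = 3 \left(1 + s\right) \left(s + v\right)$ ($M{\left(s,v \right)} = 3 \left(v + s\right) \left(s + 1\right) = 3 \left(s + v\right) \left(1 + s\right) = 3 \left(1 + s\right) \left(s + v\right)$)
$2 M{\left(-5,2 \right)} 7 \cdot 44 = 2 \left(3 \left(-5\right) + 3 \cdot 2 + 3 \left(-5\right)^{2} + 3 \left(-5\right) 2\right) 7 \cdot 44 = 2 \left(-15 + 6 + 3 \cdot 25 - 30\right) 7 \cdot 44 = 2 \left(-15 + 6 + 75 - 30\right) 7 \cdot 44 = 2 \cdot 36 \cdot 7 \cdot 44 = 72 \cdot 7 \cdot 44 = 504 \cdot 44 = 22176$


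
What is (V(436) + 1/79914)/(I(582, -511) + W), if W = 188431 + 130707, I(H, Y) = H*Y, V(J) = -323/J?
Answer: -90251/2648030304 ≈ -3.4082e-5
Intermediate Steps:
W = 319138
(V(436) + 1/79914)/(I(582, -511) + W) = (-323/436 + 1/79914)/(582*(-511) + 319138) = (-323*1/436 + 1/79914)/(-297402 + 319138) = (-323/436 + 1/79914)/21736 = -12905893/17421252*1/21736 = -90251/2648030304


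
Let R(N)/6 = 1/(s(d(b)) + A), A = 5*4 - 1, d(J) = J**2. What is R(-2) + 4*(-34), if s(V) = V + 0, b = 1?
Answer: -1357/10 ≈ -135.70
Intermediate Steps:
s(V) = V
A = 19 (A = 20 - 1 = 19)
R(N) = 3/10 (R(N) = 6/(1**2 + 19) = 6/(1 + 19) = 6/20 = 6*(1/20) = 3/10)
R(-2) + 4*(-34) = 3/10 + 4*(-34) = 3/10 - 136 = -1357/10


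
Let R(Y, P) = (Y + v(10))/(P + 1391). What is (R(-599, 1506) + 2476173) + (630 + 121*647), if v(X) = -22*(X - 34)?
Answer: 7402095659/2897 ≈ 2.5551e+6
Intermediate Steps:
v(X) = 748 - 22*X (v(X) = -22*(-34 + X) = 748 - 22*X)
R(Y, P) = (528 + Y)/(1391 + P) (R(Y, P) = (Y + (748 - 22*10))/(P + 1391) = (Y + (748 - 220))/(1391 + P) = (Y + 528)/(1391 + P) = (528 + Y)/(1391 + P))
(R(-599, 1506) + 2476173) + (630 + 121*647) = ((528 - 599)/(1391 + 1506) + 2476173) + (630 + 121*647) = (-71/2897 + 2476173) + (630 + 78287) = ((1/2897)*(-71) + 2476173) + 78917 = (-71/2897 + 2476173) + 78917 = 7173473110/2897 + 78917 = 7402095659/2897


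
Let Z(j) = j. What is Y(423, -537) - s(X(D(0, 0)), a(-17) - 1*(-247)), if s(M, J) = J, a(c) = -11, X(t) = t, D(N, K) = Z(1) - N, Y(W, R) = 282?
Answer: 46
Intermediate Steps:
D(N, K) = 1 - N
Y(423, -537) - s(X(D(0, 0)), a(-17) - 1*(-247)) = 282 - (-11 - 1*(-247)) = 282 - (-11 + 247) = 282 - 1*236 = 282 - 236 = 46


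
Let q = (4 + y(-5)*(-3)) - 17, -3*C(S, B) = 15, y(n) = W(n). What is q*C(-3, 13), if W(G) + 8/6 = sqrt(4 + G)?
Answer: 45 + 15*I ≈ 45.0 + 15.0*I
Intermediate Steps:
W(G) = -4/3 + sqrt(4 + G)
y(n) = -4/3 + sqrt(4 + n)
C(S, B) = -5 (C(S, B) = -1/3*15 = -5)
q = -9 - 3*I (q = (4 + (-4/3 + sqrt(4 - 5))*(-3)) - 17 = (4 + (-4/3 + sqrt(-1))*(-3)) - 17 = (4 + (-4/3 + I)*(-3)) - 17 = (4 + (4 - 3*I)) - 17 = (8 - 3*I) - 17 = -9 - 3*I ≈ -9.0 - 3.0*I)
q*C(-3, 13) = (-9 - 3*I)*(-5) = 45 + 15*I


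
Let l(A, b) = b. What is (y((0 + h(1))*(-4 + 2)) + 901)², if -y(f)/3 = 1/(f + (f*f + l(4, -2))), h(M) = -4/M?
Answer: 3977446489/4900 ≈ 8.1172e+5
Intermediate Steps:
y(f) = -3/(-2 + f + f²) (y(f) = -3/(f + (f*f - 2)) = -3/(f + (f² - 2)) = -3/(f + (-2 + f²)) = -3/(-2 + f + f²))
(y((0 + h(1))*(-4 + 2)) + 901)² = (-3/(-2 + (0 - 4/1)*(-4 + 2) + ((0 - 4/1)*(-4 + 2))²) + 901)² = (-3/(-2 + (0 - 4*1)*(-2) + ((0 - 4*1)*(-2))²) + 901)² = (-3/(-2 + (0 - 4)*(-2) + ((0 - 4)*(-2))²) + 901)² = (-3/(-2 - 4*(-2) + (-4*(-2))²) + 901)² = (-3/(-2 + 8 + 8²) + 901)² = (-3/(-2 + 8 + 64) + 901)² = (-3/70 + 901)² = (63067/70)² = 3977446489/4900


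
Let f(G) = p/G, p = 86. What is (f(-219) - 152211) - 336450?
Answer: -107016845/219 ≈ -4.8866e+5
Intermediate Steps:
f(G) = 86/G
(f(-219) - 152211) - 336450 = (86/(-219) - 152211) - 336450 = (86*(-1/219) - 152211) - 336450 = (-86/219 - 152211) - 336450 = -33334295/219 - 336450 = -107016845/219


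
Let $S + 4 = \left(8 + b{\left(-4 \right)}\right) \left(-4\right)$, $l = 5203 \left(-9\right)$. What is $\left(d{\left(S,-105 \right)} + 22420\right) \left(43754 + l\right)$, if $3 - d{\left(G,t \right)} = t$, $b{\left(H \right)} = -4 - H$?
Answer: $-69228544$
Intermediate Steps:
$l = -46827$
$S = -36$ ($S = -4 + \left(8 - 0\right) \left(-4\right) = -4 + \left(8 + \left(-4 + 4\right)\right) \left(-4\right) = -4 + \left(8 + 0\right) \left(-4\right) = -4 + 8 \left(-4\right) = -4 - 32 = -36$)
$d{\left(G,t \right)} = 3 - t$
$\left(d{\left(S,-105 \right)} + 22420\right) \left(43754 + l\right) = \left(\left(3 - -105\right) + 22420\right) \left(43754 - 46827\right) = \left(\left(3 + 105\right) + 22420\right) \left(-3073\right) = \left(108 + 22420\right) \left(-3073\right) = 22528 \left(-3073\right) = -69228544$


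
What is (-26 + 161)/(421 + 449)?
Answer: 9/58 ≈ 0.15517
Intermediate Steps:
(-26 + 161)/(421 + 449) = 135/870 = 135*(1/870) = 9/58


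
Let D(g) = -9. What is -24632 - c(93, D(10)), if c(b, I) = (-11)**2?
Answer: -24753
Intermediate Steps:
c(b, I) = 121
-24632 - c(93, D(10)) = -24632 - 1*121 = -24632 - 121 = -24753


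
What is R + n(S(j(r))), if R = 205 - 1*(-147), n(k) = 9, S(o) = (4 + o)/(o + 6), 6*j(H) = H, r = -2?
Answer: 361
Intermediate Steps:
j(H) = H/6
S(o) = (4 + o)/(6 + o)
R = 352 (R = 205 + 147 = 352)
R + n(S(j(r))) = 352 + 9 = 361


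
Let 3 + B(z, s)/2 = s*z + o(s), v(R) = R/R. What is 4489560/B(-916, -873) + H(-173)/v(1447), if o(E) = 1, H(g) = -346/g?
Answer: 1922056/399833 ≈ 4.8071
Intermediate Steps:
v(R) = 1
B(z, s) = -4 + 2*s*z (B(z, s) = -6 + 2*(s*z + 1) = -6 + 2*(1 + s*z) = -6 + (2 + 2*s*z) = -4 + 2*s*z)
4489560/B(-916, -873) + H(-173)/v(1447) = 4489560/(-4 + 2*(-873)*(-916)) - 346/(-173)/1 = 4489560/(-4 + 1599336) - 346*(-1/173)*1 = 4489560/1599332 + 2*1 = 4489560*(1/1599332) + 2 = 1122390/399833 + 2 = 1922056/399833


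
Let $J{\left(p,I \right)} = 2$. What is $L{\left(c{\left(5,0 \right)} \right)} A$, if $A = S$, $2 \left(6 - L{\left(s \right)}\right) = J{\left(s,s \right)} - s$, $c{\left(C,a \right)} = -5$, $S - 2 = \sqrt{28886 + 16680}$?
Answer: $5 + \frac{5 \sqrt{45566}}{2} \approx 538.66$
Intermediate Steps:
$S = 2 + \sqrt{45566}$ ($S = 2 + \sqrt{28886 + 16680} = 2 + \sqrt{45566} \approx 215.46$)
$L{\left(s \right)} = 5 + \frac{s}{2}$ ($L{\left(s \right)} = 6 - \frac{2 - s}{2} = 6 + \left(-1 + \frac{s}{2}\right) = 5 + \frac{s}{2}$)
$A = 2 + \sqrt{45566} \approx 215.46$
$L{\left(c{\left(5,0 \right)} \right)} A = \left(5 + \frac{1}{2} \left(-5\right)\right) \left(2 + \sqrt{45566}\right) = \left(5 - \frac{5}{2}\right) \left(2 + \sqrt{45566}\right) = \frac{5 \left(2 + \sqrt{45566}\right)}{2} = 5 + \frac{5 \sqrt{45566}}{2}$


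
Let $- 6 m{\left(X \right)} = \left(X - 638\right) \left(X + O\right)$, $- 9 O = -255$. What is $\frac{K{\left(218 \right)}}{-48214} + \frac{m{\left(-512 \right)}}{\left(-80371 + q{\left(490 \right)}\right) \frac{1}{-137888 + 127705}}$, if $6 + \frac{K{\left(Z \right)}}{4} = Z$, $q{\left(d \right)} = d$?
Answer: $- \frac{204811724893721}{17331221403} \approx -11818.0$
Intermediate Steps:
$O = \frac{85}{3}$ ($O = \left(- \frac{1}{9}\right) \left(-255\right) = \frac{85}{3} \approx 28.333$)
$m{\left(X \right)} = - \frac{\left(-638 + X\right) \left(\frac{85}{3} + X\right)}{6}$ ($m{\left(X \right)} = - \frac{\left(X - 638\right) \left(X + \frac{85}{3}\right)}{6} = - \frac{\left(-638 + X\right) \left(\frac{85}{3} + X\right)}{6}$)
$K{\left(Z \right)} = -24 + 4 Z$
$\frac{K{\left(218 \right)}}{-48214} + \frac{m{\left(-512 \right)}}{\left(-80371 + q{\left(490 \right)}\right) \frac{1}{-137888 + 127705}} = \frac{-24 + 4 \cdot 218}{-48214} + \frac{\frac{27115}{9} - \frac{\left(-512\right)^{2}}{6} + \frac{1829}{18} \left(-512\right)}{\left(-80371 + 490\right) \frac{1}{-137888 + 127705}} = \left(-24 + 872\right) \left(- \frac{1}{48214}\right) + \frac{\frac{27115}{9} - \frac{131072}{3} - \frac{468224}{9}}{\left(-79881\right) \frac{1}{-10183}} = 848 \left(- \frac{1}{48214}\right) + \frac{\frac{27115}{9} - \frac{131072}{3} - \frac{468224}{9}}{\left(-79881\right) \left(- \frac{1}{10183}\right)} = - \frac{424}{24107} - \frac{834325}{9 \cdot \frac{79881}{10183}} = - \frac{424}{24107} - \frac{8495931475}{718929} = - \frac{204811724893721}{17331221403}$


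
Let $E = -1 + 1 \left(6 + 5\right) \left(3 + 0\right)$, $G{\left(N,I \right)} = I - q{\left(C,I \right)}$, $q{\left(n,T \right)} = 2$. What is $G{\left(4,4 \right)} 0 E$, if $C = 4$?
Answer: $0$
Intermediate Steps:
$G{\left(N,I \right)} = -2 + I$ ($G{\left(N,I \right)} = I - 2 = -2 + I$)
$E = 32$ ($E = -1 + 1 \cdot 11 \cdot 3 = -1 + 1 \cdot 33 = -1 + 33 = 32$)
$G{\left(4,4 \right)} 0 E = \left(-2 + 4\right) 0 \cdot 32 = 2 \cdot 0 \cdot 32 = 0 \cdot 32 = 0$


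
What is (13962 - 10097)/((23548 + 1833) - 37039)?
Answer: -3865/11658 ≈ -0.33153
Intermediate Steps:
(13962 - 10097)/((23548 + 1833) - 37039) = 3865/(25381 - 37039) = 3865/(-11658) = 3865*(-1/11658) = -3865/11658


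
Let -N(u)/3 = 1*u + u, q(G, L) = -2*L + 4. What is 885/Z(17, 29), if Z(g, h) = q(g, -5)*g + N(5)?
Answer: 885/208 ≈ 4.2548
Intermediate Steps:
q(G, L) = 4 - 2*L
N(u) = -6*u (N(u) = -3*(1*u + u) = -3*(u + u) = -6*u)
Z(g, h) = -30 + 14*g (Z(g, h) = (4 - 2*(-5))*g - 6*5 = (4 + 10)*g - 30 = 14*g - 30 = -30 + 14*g)
885/Z(17, 29) = 885/(-30 + 14*17) = 885/(-30 + 238) = 885/208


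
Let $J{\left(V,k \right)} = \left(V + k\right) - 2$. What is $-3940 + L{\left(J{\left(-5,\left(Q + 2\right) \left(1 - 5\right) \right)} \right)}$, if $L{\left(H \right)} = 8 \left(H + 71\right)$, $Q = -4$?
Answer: $-3364$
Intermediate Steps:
$J{\left(V,k \right)} = -2 + V + k$
$L{\left(H \right)} = 568 + 8 H$ ($L{\left(H \right)} = 8 \left(71 + H\right) = 568 + 8 H$)
$-3940 + L{\left(J{\left(-5,\left(Q + 2\right) \left(1 - 5\right) \right)} \right)} = -3940 + \left(568 + 8 \left(-2 - 5 + \left(-4 + 2\right) \left(1 - 5\right)\right)\right) = -3940 + \left(568 + 8 \left(-2 - 5 - -8\right)\right) = -3940 + \left(568 + 8 \left(-2 - 5 + 8\right)\right) = -3940 + \left(568 + 8 \cdot 1\right) = -3940 + \left(568 + 8\right) = -3940 + 576 = -3364$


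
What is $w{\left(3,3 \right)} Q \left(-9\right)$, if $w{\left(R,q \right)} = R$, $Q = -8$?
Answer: $216$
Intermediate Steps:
$w{\left(3,3 \right)} Q \left(-9\right) = 3 \left(-8\right) \left(-9\right) = \left(-24\right) \left(-9\right) = 216$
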